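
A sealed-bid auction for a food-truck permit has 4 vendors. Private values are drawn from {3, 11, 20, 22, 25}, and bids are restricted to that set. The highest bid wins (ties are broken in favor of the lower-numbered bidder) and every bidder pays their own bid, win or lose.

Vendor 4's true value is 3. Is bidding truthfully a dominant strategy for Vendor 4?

Check each profile of the others' bids and compare truth against every alternative bid.
Others bid (3, 3, 11): truth gives -3, best alternative gives -11.
Others bid (3, 3, 20): truth gives -3, best alternative gives -11.
Others bid (3, 3, 22): truth gives -3, best alternative gives -11.
Others bid (3, 3, 25): truth gives -3, best alternative gives -11.
Others bid (3, 11, 3): truth gives -3, best alternative gives -11.
Others bid (3, 11, 11): truth gives -3, best alternative gives -11.
(Remaining 119 profiles checked similarly; truth is weakly best in each.)
In every case the truthful bid is at least as good as any alternative, so it is a dominant strategy.

Yes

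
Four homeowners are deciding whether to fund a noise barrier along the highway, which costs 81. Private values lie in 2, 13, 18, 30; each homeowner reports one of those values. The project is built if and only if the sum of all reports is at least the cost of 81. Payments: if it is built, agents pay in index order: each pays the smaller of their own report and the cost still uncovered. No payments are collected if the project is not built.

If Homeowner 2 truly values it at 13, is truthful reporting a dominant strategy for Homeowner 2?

No

Consider the case where Homeowner 1 reports 30, Homeowner 3 reports 30 and Homeowner 4 reports 30.
Truthful report 13: project built, pays 13, utility 13 - 13 = 0.
Report 2 instead: project built, pays 2, utility 13 - 2 = 11.
Since 11 > 0, reporting 2 is strictly better here, so truthful reporting is not dominant.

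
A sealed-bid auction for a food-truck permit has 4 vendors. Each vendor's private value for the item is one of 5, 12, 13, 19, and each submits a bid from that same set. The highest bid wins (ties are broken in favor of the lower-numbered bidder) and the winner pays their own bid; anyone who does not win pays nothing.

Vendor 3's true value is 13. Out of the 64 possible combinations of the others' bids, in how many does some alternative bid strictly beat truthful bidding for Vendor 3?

Others bid (5, 5, 5): truth gives 0; bid 12 gives 1 > 0. Violating.
Others bid (5, 5, 12): truth gives 0; bid 12 gives 1 > 0. Violating.
Others bid (5, 5, 13): truth gives 0; no alternative beats it.
Others bid (5, 5, 19): truth gives 0; no alternative beats it.
(Checking all 64 profiles: 2 have a profitable deviation, 62 do not.)

2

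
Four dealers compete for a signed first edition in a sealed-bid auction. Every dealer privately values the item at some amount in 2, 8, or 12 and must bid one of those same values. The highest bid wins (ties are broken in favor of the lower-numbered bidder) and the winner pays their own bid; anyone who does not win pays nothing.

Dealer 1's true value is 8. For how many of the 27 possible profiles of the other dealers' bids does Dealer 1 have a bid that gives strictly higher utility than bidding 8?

1

Others bid (2, 2, 2): truth gives 0; bid 2 gives 6 > 0. Violating.
Others bid (2, 2, 8): truth gives 0; no alternative beats it.
Others bid (2, 2, 12): truth gives 0; no alternative beats it.
(Checking all 27 profiles: 1 has a profitable deviation, 26 do not.)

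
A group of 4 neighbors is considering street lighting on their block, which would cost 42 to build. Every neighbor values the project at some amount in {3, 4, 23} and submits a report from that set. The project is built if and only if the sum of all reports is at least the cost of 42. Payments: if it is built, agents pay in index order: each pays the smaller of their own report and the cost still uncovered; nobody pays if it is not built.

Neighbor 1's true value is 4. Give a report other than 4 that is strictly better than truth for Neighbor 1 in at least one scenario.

3

Suppose Neighbor 2 reports 3, Neighbor 3 reports 23 and Neighbor 4 reports 23.
Report 4: project built, pays 4, utility 4 - 4 = 0.
Report 3: project built, pays 3, utility 4 - 3 = 1.
So reporting 3 beats truth here (1 > 0).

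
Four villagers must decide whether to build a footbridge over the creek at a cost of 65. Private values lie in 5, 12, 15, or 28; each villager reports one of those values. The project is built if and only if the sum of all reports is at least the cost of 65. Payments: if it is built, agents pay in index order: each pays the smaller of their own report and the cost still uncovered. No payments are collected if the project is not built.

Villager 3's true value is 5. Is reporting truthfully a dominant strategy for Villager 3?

Check each profile of the others' reports and compare truth against every alternative report.
Others report (5, 28, 28): truth gives 0, best alternative gives -7.
Others report (12, 15, 28): truth gives 0, best alternative gives -7.
Others report (12, 28, 15): truth gives 0, best alternative gives -7.
Others report (12, 28, 28): truth gives 0, best alternative gives -7.
Others report (15, 12, 28): truth gives 0, best alternative gives -7.
Others report (15, 15, 28): truth gives 0, best alternative gives -7.
(Remaining 58 profiles checked similarly; truth is weakly best in each.)
In every case the truthful report is at least as good as any alternative, so it is a dominant strategy.

Yes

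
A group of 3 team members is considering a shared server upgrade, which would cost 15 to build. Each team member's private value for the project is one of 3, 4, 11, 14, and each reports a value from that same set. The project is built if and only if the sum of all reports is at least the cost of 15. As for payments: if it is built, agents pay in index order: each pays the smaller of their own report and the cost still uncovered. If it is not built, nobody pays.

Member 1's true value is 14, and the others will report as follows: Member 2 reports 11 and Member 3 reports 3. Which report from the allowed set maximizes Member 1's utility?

3

Report 3: project built, pays 3, utility 14 - 3 = 11.
Report 4: project built, pays 4, utility 14 - 4 = 10.
Report 11: project built, pays 11, utility 14 - 11 = 3.
Report 14: project built, pays 14, utility 14 - 14 = 0.
The best choice is 3 with utility 11.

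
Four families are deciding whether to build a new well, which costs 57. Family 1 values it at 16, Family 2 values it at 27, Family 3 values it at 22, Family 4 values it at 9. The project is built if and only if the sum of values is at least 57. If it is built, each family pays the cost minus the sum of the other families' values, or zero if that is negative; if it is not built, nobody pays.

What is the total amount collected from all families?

15

Total value 74 ≥ cost 57, so it is built.
Family 1: others sum to 58; max(0, 57 - 58) = 0.
Family 2: others sum to 47; max(0, 57 - 47) = 10.
Family 3: others sum to 52; max(0, 57 - 52) = 5.
Family 4: others sum to 65; max(0, 57 - 65) = 0.
Total collected = 0 + 10 + 5 + 0 = 15.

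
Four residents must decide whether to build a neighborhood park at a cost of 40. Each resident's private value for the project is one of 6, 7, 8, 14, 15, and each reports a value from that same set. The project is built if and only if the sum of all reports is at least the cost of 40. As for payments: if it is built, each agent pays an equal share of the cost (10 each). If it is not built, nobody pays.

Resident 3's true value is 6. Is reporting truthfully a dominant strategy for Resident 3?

Yes

Check each profile of the others' reports and compare truth against every alternative report.
Others report (6, 14, 14): truth gives -4, best alternative gives -4.
Others report (6, 14, 15): truth gives -4, best alternative gives -4.
Others report (6, 15, 14): truth gives -4, best alternative gives -4.
Others report (6, 15, 15): truth gives -4, best alternative gives -4.
Others report (7, 14, 14): truth gives -4, best alternative gives -4.
Others report (7, 14, 15): truth gives -4, best alternative gives -4.
(Remaining 119 profiles checked similarly; truth is weakly best in each.)
In every case the truthful report is at least as good as any alternative, so it is a dominant strategy.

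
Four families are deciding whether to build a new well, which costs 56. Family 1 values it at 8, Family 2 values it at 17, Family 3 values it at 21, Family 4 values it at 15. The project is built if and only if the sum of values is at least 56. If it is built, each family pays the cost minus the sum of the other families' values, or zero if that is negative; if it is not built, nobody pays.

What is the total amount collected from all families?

Total value 61 ≥ cost 56, so it is built.
Family 1: others sum to 53; max(0, 56 - 53) = 3.
Family 2: others sum to 44; max(0, 56 - 44) = 12.
Family 3: others sum to 40; max(0, 56 - 40) = 16.
Family 4: others sum to 46; max(0, 56 - 46) = 10.
Total collected = 3 + 12 + 16 + 10 = 41.

41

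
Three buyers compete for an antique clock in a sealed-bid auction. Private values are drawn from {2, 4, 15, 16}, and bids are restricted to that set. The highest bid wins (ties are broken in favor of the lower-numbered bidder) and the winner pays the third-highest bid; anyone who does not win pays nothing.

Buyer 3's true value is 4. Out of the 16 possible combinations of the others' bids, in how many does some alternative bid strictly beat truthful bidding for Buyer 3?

4

Others bid (2, 4): truth gives 0; bid 15 gives 2 > 0. Violating.
Others bid (2, 15): truth gives 0; bid 16 gives 2 > 0. Violating.
Others bid (4, 2): truth gives 0; bid 15 gives 2 > 0. Violating.
Others bid (15, 2): truth gives 0; bid 16 gives 2 > 0. Violating.
Others bid (2, 2): truth gives 2; no alternative beats it.
Others bid (2, 16): truth gives 0; no alternative beats it.
(Checking all 16 profiles: 4 have a profitable deviation, 12 do not.)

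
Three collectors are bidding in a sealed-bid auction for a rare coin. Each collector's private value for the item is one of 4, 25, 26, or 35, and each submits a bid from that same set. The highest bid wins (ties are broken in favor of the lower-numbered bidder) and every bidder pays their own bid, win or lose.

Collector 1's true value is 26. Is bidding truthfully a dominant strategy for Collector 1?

Consider the case where Collector 2 bids 4 and Collector 3 bids 4.
Truthful bid 26: wins, pays 26, utility 26 - 26 = 0.
Bid 4 instead: wins, pays 4, utility 26 - 4 = 22.
Since 22 > 0, bidding 4 is strictly better here, so truthful bidding is not dominant.

No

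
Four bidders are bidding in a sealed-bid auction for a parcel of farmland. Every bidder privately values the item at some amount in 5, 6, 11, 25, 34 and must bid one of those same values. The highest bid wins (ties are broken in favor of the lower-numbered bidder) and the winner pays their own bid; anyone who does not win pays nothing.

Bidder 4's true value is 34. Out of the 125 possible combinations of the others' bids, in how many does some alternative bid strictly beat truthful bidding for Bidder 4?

Others bid (5, 5, 5): truth gives 0; bid 6 gives 28 > 0. Violating.
Others bid (5, 5, 6): truth gives 0; bid 11 gives 23 > 0. Violating.
Others bid (5, 5, 11): truth gives 0; bid 25 gives 9 > 0. Violating.
Others bid (5, 6, 5): truth gives 0; bid 11 gives 23 > 0. Violating.
Others bid (5, 5, 25): truth gives 0; no alternative beats it.
Others bid (5, 5, 34): truth gives 0; no alternative beats it.
(Checking all 125 profiles: 27 have a profitable deviation, 98 do not.)

27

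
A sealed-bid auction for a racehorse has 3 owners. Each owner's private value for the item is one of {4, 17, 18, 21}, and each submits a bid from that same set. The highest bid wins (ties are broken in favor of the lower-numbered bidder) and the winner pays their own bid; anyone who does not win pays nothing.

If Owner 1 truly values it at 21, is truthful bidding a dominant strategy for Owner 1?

No

Consider the case where Owner 2 bids 4 and Owner 3 bids 4.
Truthful bid 21: wins, pays 21, utility 21 - 21 = 0.
Bid 4 instead: wins, pays 4, utility 21 - 4 = 17.
Since 17 > 0, bidding 4 is strictly better here, so truthful bidding is not dominant.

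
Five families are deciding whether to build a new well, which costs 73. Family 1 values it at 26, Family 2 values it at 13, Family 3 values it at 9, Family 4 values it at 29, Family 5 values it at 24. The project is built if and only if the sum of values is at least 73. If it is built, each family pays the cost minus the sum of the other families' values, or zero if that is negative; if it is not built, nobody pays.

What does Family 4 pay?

Total value 101 ≥ cost 73, so the project is built.
The other families' values sum to 72.
Cost minus that sum is 73 - 72 = 1.

1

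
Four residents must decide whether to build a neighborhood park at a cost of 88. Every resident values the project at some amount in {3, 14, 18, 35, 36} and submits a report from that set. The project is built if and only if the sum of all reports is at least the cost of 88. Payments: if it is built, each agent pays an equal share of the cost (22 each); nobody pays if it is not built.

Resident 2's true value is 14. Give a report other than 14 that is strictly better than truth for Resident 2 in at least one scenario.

Suppose Resident 1 reports 3, Resident 3 reports 35 and Resident 4 reports 36.
Report 14: project built, pays 22, utility 14 - 22 = -8.
Report 3: project not built, utility 0.
So reporting 3 beats truth here (0 > -8).

3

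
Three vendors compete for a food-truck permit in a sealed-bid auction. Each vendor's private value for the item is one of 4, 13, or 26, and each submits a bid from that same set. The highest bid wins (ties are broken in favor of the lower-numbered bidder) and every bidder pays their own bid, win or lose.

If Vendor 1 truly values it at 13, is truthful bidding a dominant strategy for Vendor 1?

Consider the case where Vendor 2 bids 4 and Vendor 3 bids 4.
Truthful bid 13: wins, pays 13, utility 13 - 13 = 0.
Bid 4 instead: wins, pays 4, utility 13 - 4 = 9.
Since 9 > 0, bidding 4 is strictly better here, so truthful bidding is not dominant.

No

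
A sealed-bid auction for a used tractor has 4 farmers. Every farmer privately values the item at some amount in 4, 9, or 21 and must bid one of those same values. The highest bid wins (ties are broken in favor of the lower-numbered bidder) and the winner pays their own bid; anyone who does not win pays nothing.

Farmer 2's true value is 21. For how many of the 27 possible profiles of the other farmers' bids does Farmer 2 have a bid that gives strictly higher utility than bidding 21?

Others bid (4, 4, 4): truth gives 0; bid 9 gives 12 > 0. Violating.
Others bid (4, 4, 9): truth gives 0; bid 9 gives 12 > 0. Violating.
Others bid (4, 9, 4): truth gives 0; bid 9 gives 12 > 0. Violating.
Others bid (4, 9, 9): truth gives 0; bid 9 gives 12 > 0. Violating.
Others bid (4, 4, 21): truth gives 0; no alternative beats it.
Others bid (4, 9, 21): truth gives 0; no alternative beats it.
(Checking all 27 profiles: 4 have a profitable deviation, 23 do not.)

4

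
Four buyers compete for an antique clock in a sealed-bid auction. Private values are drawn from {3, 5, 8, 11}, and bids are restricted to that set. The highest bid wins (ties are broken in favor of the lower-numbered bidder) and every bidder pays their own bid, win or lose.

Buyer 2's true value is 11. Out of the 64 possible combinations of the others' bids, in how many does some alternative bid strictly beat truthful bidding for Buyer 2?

34

Others bid (3, 3, 3): truth gives 0; bid 5 gives 6 > 0. Violating.
Others bid (3, 3, 5): truth gives 0; bid 5 gives 6 > 0. Violating.
Others bid (3, 3, 8): truth gives 0; bid 8 gives 3 > 0. Violating.
Others bid (3, 5, 3): truth gives 0; bid 5 gives 6 > 0. Violating.
Others bid (3, 3, 11): truth gives 0; no alternative beats it.
Others bid (3, 5, 11): truth gives 0; no alternative beats it.
(Checking all 64 profiles: 34 have a profitable deviation, 30 do not.)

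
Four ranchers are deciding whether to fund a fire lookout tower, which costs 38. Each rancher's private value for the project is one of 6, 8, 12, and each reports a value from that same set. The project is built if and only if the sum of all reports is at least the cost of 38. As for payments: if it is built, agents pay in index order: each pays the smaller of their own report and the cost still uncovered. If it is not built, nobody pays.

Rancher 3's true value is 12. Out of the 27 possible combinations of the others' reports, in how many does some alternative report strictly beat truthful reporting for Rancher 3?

Others report (6, 12, 12): truth gives 0; report 8 gives 4 > 0. Violating.
Others report (8, 12, 12): truth gives 0; report 6 gives 6 > 0. Violating.
Others report (12, 6, 12): truth gives 0; report 8 gives 4 > 0. Violating.
Others report (12, 8, 12): truth gives 0; report 6 gives 6 > 0. Violating.
Others report (6, 6, 6): truth gives 0; no alternative beats it.
Others report (6, 6, 8): truth gives 0; no alternative beats it.
(Checking all 27 profiles: 7 have a profitable deviation, 20 do not.)

7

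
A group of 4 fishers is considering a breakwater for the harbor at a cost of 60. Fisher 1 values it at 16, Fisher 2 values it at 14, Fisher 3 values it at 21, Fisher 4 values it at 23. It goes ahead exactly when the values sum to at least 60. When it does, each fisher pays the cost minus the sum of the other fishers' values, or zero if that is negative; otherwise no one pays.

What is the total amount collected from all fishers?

Total value 74 ≥ cost 60, so it is built.
Fisher 1: others sum to 58; max(0, 60 - 58) = 2.
Fisher 2: others sum to 60; max(0, 60 - 60) = 0.
Fisher 3: others sum to 53; max(0, 60 - 53) = 7.
Fisher 4: others sum to 51; max(0, 60 - 51) = 9.
Total collected = 2 + 0 + 7 + 9 = 18.

18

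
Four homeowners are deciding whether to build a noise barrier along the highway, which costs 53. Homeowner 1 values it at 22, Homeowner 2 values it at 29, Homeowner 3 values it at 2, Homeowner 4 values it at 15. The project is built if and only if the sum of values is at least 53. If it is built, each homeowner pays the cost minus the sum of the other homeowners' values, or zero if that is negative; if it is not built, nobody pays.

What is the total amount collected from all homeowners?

21

Total value 68 ≥ cost 53, so it is built.
Homeowner 1: others sum to 46; max(0, 53 - 46) = 7.
Homeowner 2: others sum to 39; max(0, 53 - 39) = 14.
Homeowner 3: others sum to 66; max(0, 53 - 66) = 0.
Homeowner 4: others sum to 53; max(0, 53 - 53) = 0.
Total collected = 7 + 14 + 0 + 0 = 21.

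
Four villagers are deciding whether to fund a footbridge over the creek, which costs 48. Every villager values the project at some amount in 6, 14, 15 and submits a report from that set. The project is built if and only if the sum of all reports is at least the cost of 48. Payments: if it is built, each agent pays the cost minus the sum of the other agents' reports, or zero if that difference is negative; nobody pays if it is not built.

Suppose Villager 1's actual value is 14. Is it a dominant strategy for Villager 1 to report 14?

Check each profile of the others' reports and compare truth against every alternative report.
Others report (15, 15, 15): truth gives 11, best alternative gives 11.
Others report (14, 15, 15): truth gives 10, best alternative gives 10.
Others report (15, 14, 15): truth gives 10, best alternative gives 10.
Others report (15, 15, 14): truth gives 10, best alternative gives 10.
Others report (14, 14, 15): truth gives 9, best alternative gives 9.
Others report (14, 15, 14): truth gives 9, best alternative gives 9.
(Remaining 21 profiles checked similarly; truth is weakly best in each.)
In every case the truthful report is at least as good as any alternative, so it is a dominant strategy.

Yes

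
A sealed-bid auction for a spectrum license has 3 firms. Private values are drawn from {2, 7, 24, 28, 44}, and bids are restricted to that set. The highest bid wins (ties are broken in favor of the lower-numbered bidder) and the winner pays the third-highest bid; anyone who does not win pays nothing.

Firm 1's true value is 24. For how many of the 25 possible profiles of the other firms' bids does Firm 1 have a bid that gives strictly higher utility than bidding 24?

Others bid (2, 28): truth gives 0; bid 28 gives 22 > 0. Violating.
Others bid (2, 44): truth gives 0; bid 44 gives 22 > 0. Violating.
Others bid (7, 28): truth gives 0; bid 28 gives 17 > 0. Violating.
Others bid (7, 44): truth gives 0; bid 44 gives 17 > 0. Violating.
Others bid (2, 2): truth gives 22; no alternative beats it.
Others bid (2, 7): truth gives 22; no alternative beats it.
(Checking all 25 profiles: 8 have a profitable deviation, 17 do not.)

8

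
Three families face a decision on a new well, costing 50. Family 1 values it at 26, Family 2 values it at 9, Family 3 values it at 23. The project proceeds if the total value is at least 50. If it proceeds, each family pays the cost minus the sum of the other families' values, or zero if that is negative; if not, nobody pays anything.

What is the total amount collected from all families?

Total value 58 ≥ cost 50, so it is built.
Family 1: others sum to 32; max(0, 50 - 32) = 18.
Family 2: others sum to 49; max(0, 50 - 49) = 1.
Family 3: others sum to 35; max(0, 50 - 35) = 15.
Total collected = 18 + 1 + 15 = 34.

34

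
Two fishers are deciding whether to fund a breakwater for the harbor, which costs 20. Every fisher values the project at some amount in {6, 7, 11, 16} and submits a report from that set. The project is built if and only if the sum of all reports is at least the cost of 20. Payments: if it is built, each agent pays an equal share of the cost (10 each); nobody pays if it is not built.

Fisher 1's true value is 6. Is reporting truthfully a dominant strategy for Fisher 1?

Check each profile of the others' reports and compare truth against every alternative report.
Others report (16): truth gives -4, best alternative gives -4.
Others report (6): truth gives 0, best alternative gives 0.
Others report (7): truth gives 0, best alternative gives 0.
Others report (11): truth gives 0, best alternative gives 0.
In every case the truthful report is at least as good as any alternative, so it is a dominant strategy.

Yes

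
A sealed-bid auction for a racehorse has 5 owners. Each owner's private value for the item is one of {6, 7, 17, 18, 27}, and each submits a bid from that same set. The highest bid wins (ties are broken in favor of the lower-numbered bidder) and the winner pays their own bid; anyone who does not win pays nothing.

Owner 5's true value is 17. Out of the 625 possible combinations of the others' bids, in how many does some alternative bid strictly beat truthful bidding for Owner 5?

Others bid (6, 6, 6, 6): truth gives 0; bid 7 gives 10 > 0. Violating.
Others bid (6, 6, 6, 7): truth gives 0; no alternative beats it.
Others bid (6, 6, 6, 17): truth gives 0; no alternative beats it.
(Checking all 625 profiles: 1 has a profitable deviation, 624 do not.)

1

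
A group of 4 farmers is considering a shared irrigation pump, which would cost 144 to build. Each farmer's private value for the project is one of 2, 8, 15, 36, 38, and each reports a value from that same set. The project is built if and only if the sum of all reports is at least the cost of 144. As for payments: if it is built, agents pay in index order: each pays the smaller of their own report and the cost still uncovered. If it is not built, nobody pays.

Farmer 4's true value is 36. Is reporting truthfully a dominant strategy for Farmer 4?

Check each profile of the others' reports and compare truth against every alternative report.
Others report (38, 38, 38): truth gives 6, best alternative gives 6.
Others report (36, 38, 38): truth gives 4, best alternative gives 4.
Others report (38, 36, 38): truth gives 4, best alternative gives 4.
Others report (38, 38, 36): truth gives 4, best alternative gives 4.
Others report (36, 36, 38): truth gives 2, best alternative gives 2.
Others report (36, 38, 36): truth gives 2, best alternative gives 2.
(Remaining 119 profiles checked similarly; truth is weakly best in each.)
In every case the truthful report is at least as good as any alternative, so it is a dominant strategy.

Yes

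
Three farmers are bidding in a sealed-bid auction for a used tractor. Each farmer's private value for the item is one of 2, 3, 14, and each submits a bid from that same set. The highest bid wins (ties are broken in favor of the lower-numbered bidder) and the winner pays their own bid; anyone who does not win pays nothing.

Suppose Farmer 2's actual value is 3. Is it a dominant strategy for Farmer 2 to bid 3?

Yes

Check each profile of the others' bids and compare truth against every alternative bid.
Others bid (2, 2): truth gives 0, best alternative gives 0.
Others bid (2, 3): truth gives 0, best alternative gives 0.
Others bid (2, 14): truth gives 0, best alternative gives 0.
Others bid (3, 2): truth gives 0, best alternative gives 0.
Others bid (3, 3): truth gives 0, best alternative gives 0.
Others bid (3, 14): truth gives 0, best alternative gives 0.
(Remaining 3 profiles checked similarly; truth is weakly best in each.)
In every case the truthful bid is at least as good as any alternative, so it is a dominant strategy.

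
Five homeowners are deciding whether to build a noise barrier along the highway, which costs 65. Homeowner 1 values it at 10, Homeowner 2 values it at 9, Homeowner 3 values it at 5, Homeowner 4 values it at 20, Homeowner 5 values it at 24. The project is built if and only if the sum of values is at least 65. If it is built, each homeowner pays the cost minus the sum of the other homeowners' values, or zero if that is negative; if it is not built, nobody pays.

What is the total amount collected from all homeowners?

53

Total value 68 ≥ cost 65, so it is built.
Homeowner 1: others sum to 58; max(0, 65 - 58) = 7.
Homeowner 2: others sum to 59; max(0, 65 - 59) = 6.
Homeowner 3: others sum to 63; max(0, 65 - 63) = 2.
Homeowner 4: others sum to 48; max(0, 65 - 48) = 17.
Homeowner 5: others sum to 44; max(0, 65 - 44) = 21.
Total collected = 7 + 6 + 2 + 17 + 21 = 53.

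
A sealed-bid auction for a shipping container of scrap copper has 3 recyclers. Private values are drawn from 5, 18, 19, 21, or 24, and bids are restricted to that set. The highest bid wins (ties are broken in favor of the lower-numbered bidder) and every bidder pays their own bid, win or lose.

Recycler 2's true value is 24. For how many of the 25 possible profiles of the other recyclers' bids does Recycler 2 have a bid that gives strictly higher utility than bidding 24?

Others bid (5, 5): truth gives 0; bid 18 gives 6 > 0. Violating.
Others bid (5, 18): truth gives 0; bid 18 gives 6 > 0. Violating.
Others bid (5, 19): truth gives 0; bid 19 gives 5 > 0. Violating.
Others bid (5, 21): truth gives 0; bid 21 gives 3 > 0. Violating.
Others bid (5, 24): truth gives 0; no alternative beats it.
Others bid (18, 24): truth gives 0; no alternative beats it.
(Checking all 25 profiles: 17 have a profitable deviation, 8 do not.)

17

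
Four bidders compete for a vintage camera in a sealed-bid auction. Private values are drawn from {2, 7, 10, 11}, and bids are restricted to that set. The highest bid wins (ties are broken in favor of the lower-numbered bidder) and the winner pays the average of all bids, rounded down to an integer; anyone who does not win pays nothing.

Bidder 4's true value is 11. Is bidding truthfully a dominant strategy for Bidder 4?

No

Consider the case where Bidder 1 bids 2, Bidder 2 bids 2 and Bidder 3 bids 2.
Truthful bid 11: wins, pays 4, utility 11 - 4 = 7.
Bid 7 instead: wins, pays 3, utility 11 - 3 = 8.
Since 8 > 7, bidding 7 is strictly better here, so truthful bidding is not dominant.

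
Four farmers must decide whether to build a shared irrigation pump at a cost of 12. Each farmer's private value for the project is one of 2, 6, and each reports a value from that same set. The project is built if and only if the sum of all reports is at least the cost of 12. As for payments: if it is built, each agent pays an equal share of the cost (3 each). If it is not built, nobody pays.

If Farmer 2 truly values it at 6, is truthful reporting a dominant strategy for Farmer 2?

Yes

Check each profile of the others' reports and compare truth against every alternative report.
Others report (2, 2, 2): truth gives 3, best alternative gives 0.
Others report (2, 2, 6): truth gives 3, best alternative gives 3.
Others report (2, 6, 2): truth gives 3, best alternative gives 3.
Others report (2, 6, 6): truth gives 3, best alternative gives 3.
Others report (6, 2, 2): truth gives 3, best alternative gives 3.
Others report (6, 2, 6): truth gives 3, best alternative gives 3.
(Remaining 2 profiles checked similarly; truth is weakly best in each.)
In every case the truthful report is at least as good as any alternative, so it is a dominant strategy.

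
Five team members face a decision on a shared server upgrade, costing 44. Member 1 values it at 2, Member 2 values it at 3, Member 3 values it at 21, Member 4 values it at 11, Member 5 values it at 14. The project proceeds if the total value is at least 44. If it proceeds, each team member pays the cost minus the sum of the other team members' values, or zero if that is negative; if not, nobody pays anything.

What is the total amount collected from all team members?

Total value 51 ≥ cost 44, so it is built.
Member 1: others sum to 49; max(0, 44 - 49) = 0.
Member 2: others sum to 48; max(0, 44 - 48) = 0.
Member 3: others sum to 30; max(0, 44 - 30) = 14.
Member 4: others sum to 40; max(0, 44 - 40) = 4.
Member 5: others sum to 37; max(0, 44 - 37) = 7.
Total collected = 0 + 0 + 14 + 4 + 7 = 25.

25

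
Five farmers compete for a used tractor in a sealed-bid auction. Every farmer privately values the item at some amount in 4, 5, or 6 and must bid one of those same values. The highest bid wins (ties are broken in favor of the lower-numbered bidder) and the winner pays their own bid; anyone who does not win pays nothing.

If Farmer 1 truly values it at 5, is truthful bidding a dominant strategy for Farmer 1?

No

Consider the case where Farmer 2 bids 4, Farmer 3 bids 4, Farmer 4 bids 4 and Farmer 5 bids 4.
Truthful bid 5: wins, pays 5, utility 5 - 5 = 0.
Bid 4 instead: wins, pays 4, utility 5 - 4 = 1.
Since 1 > 0, bidding 4 is strictly better here, so truthful bidding is not dominant.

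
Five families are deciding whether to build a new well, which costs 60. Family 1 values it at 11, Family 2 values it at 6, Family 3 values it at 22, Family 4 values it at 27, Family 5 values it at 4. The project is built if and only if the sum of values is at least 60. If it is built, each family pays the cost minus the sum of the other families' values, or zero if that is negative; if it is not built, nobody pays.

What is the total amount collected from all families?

30

Total value 70 ≥ cost 60, so it is built.
Family 1: others sum to 59; max(0, 60 - 59) = 1.
Family 2: others sum to 64; max(0, 60 - 64) = 0.
Family 3: others sum to 48; max(0, 60 - 48) = 12.
Family 4: others sum to 43; max(0, 60 - 43) = 17.
Family 5: others sum to 66; max(0, 60 - 66) = 0.
Total collected = 1 + 0 + 12 + 17 + 0 = 30.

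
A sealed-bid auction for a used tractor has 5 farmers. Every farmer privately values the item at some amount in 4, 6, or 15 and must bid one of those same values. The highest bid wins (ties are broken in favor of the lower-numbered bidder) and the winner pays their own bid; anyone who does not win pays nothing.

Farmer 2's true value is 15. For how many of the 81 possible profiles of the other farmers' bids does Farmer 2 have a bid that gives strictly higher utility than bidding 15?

Others bid (4, 4, 4, 4): truth gives 0; bid 6 gives 9 > 0. Violating.
Others bid (4, 4, 4, 6): truth gives 0; bid 6 gives 9 > 0. Violating.
Others bid (4, 4, 6, 4): truth gives 0; bid 6 gives 9 > 0. Violating.
Others bid (4, 4, 6, 6): truth gives 0; bid 6 gives 9 > 0. Violating.
Others bid (4, 4, 4, 15): truth gives 0; no alternative beats it.
Others bid (4, 4, 6, 15): truth gives 0; no alternative beats it.
(Checking all 81 profiles: 8 have a profitable deviation, 73 do not.)

8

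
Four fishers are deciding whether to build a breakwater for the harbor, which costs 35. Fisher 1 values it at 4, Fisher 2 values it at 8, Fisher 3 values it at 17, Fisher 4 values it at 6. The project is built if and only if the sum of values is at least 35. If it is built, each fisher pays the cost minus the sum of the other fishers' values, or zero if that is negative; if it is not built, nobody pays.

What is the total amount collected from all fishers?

Total value 35 ≥ cost 35, so it is built.
Fisher 1: others sum to 31; max(0, 35 - 31) = 4.
Fisher 2: others sum to 27; max(0, 35 - 27) = 8.
Fisher 3: others sum to 18; max(0, 35 - 18) = 17.
Fisher 4: others sum to 29; max(0, 35 - 29) = 6.
Total collected = 4 + 8 + 17 + 6 = 35.

35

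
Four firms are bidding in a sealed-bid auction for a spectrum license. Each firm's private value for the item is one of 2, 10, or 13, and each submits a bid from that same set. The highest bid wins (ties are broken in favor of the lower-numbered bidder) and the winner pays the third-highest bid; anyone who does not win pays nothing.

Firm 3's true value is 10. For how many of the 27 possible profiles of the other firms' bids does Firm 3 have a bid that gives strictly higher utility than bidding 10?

Others bid (2, 2, 13): truth gives 0; bid 13 gives 8 > 0. Violating.
Others bid (2, 10, 2): truth gives 0; bid 13 gives 8 > 0. Violating.
Others bid (10, 2, 2): truth gives 0; bid 13 gives 8 > 0. Violating.
Others bid (2, 2, 2): truth gives 8; no alternative beats it.
Others bid (2, 2, 10): truth gives 8; no alternative beats it.
(Checking all 27 profiles: 3 have a profitable deviation, 24 do not.)

3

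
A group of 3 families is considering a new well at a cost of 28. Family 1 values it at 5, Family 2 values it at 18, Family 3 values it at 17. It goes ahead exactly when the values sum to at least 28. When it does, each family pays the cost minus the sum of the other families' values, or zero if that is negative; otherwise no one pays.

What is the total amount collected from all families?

11

Total value 40 ≥ cost 28, so it is built.
Family 1: others sum to 35; max(0, 28 - 35) = 0.
Family 2: others sum to 22; max(0, 28 - 22) = 6.
Family 3: others sum to 23; max(0, 28 - 23) = 5.
Total collected = 0 + 6 + 5 = 11.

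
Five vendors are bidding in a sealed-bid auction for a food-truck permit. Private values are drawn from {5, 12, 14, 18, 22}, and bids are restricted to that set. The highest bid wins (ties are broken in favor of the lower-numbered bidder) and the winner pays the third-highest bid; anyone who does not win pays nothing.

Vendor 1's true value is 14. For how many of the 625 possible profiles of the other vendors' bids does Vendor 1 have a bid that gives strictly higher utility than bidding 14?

Others bid (5, 5, 5, 18): truth gives 0; bid 18 gives 9 > 0. Violating.
Others bid (5, 5, 5, 22): truth gives 0; bid 22 gives 9 > 0. Violating.
Others bid (5, 5, 12, 18): truth gives 0; bid 18 gives 2 > 0. Violating.
Others bid (5, 5, 12, 22): truth gives 0; bid 22 gives 2 > 0. Violating.
Others bid (5, 5, 5, 5): truth gives 9; no alternative beats it.
Others bid (5, 5, 5, 12): truth gives 9; no alternative beats it.
(Checking all 625 profiles: 64 have a profitable deviation, 561 do not.)

64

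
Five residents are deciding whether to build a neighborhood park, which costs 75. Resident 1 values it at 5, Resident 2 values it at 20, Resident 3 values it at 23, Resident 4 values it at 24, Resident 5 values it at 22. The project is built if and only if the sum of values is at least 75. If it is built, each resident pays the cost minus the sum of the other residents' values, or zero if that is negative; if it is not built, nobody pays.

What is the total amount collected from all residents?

Total value 94 ≥ cost 75, so it is built.
Resident 1: others sum to 89; max(0, 75 - 89) = 0.
Resident 2: others sum to 74; max(0, 75 - 74) = 1.
Resident 3: others sum to 71; max(0, 75 - 71) = 4.
Resident 4: others sum to 70; max(0, 75 - 70) = 5.
Resident 5: others sum to 72; max(0, 75 - 72) = 3.
Total collected = 0 + 1 + 4 + 5 + 3 = 13.

13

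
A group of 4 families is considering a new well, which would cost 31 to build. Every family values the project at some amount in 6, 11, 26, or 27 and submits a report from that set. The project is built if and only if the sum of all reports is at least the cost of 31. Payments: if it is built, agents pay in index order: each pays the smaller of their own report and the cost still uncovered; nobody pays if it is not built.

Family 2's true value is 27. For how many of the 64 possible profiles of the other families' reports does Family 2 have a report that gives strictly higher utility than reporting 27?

31

Others report (6, 6, 11): truth gives 2; report 11 gives 16 > 2. Violating.
Others report (6, 6, 26): truth gives 2; report 6 gives 21 > 2. Violating.
Others report (6, 6, 27): truth gives 2; report 6 gives 21 > 2. Violating.
Others report (6, 11, 6): truth gives 2; report 11 gives 16 > 2. Violating.
Others report (6, 6, 6): truth gives 2; no alternative beats it.
Others report (26, 6, 6): truth gives 22; no alternative beats it.
(Checking all 64 profiles: 31 have a profitable deviation, 33 do not.)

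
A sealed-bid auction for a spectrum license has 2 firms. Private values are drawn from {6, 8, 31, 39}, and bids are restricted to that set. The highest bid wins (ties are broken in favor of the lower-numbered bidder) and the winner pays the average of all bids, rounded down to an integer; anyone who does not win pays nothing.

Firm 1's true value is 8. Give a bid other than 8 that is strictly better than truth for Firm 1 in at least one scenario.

Suppose Firm 2 bids 6.
Bid 8: wins, pays 7, utility 8 - 7 = 1.
Bid 6: wins, pays 6, utility 8 - 6 = 2.
So bidding 6 beats truth here (2 > 1).

6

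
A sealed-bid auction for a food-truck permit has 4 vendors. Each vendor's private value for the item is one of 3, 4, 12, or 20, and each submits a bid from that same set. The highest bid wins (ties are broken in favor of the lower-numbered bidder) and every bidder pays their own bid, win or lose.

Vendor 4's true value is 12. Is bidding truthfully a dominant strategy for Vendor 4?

Consider the case where Vendor 1 bids 3, Vendor 2 bids 3 and Vendor 3 bids 3.
Truthful bid 12: wins, pays 12, utility 12 - 12 = 0.
Bid 4 instead: wins, pays 4, utility 12 - 4 = 8.
Since 8 > 0, bidding 4 is strictly better here, so truthful bidding is not dominant.

No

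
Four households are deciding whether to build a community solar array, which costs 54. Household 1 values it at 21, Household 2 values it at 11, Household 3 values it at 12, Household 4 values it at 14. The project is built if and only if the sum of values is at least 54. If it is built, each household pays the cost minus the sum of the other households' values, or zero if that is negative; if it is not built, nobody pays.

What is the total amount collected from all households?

Total value 58 ≥ cost 54, so it is built.
Household 1: others sum to 37; max(0, 54 - 37) = 17.
Household 2: others sum to 47; max(0, 54 - 47) = 7.
Household 3: others sum to 46; max(0, 54 - 46) = 8.
Household 4: others sum to 44; max(0, 54 - 44) = 10.
Total collected = 17 + 7 + 8 + 10 = 42.

42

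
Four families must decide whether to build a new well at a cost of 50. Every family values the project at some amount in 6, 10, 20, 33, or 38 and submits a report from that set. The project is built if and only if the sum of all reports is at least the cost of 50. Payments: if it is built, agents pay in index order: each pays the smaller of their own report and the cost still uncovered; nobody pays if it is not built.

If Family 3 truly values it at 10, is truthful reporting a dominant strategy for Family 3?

No

Consider the case where Family 1 reports 6, Family 2 reports 6 and Family 4 reports 33.
Truthful report 10: project built, pays 10, utility 10 - 10 = 0.
Report 6 instead: project built, pays 6, utility 10 - 6 = 4.
Since 4 > 0, reporting 6 is strictly better here, so truthful reporting is not dominant.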